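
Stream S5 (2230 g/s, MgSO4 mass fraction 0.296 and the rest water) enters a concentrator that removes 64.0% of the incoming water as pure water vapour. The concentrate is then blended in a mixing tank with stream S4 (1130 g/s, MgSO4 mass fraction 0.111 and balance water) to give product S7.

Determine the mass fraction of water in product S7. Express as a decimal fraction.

Vapour removed = 0.640×0.704×2230 = 1004.7 g/s; concentrate = 1225.3 g/s.
water reaching the mixer = 565.17 (from concentrate) + 1130×0.889 = 1569.7 g/s.
Product flow = 1225.3 + 1130 = 2355.3 g/s; water fraction = 0.666.

0.666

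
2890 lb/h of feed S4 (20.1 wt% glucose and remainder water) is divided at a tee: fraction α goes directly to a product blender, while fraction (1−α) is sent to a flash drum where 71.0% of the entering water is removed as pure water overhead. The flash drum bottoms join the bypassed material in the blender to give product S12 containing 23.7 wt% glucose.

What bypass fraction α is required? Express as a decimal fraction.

0.732

All 2890×0.201 = 580.89 lb/h of glucose reaches S12, so S12 = 580.89/0.237 = 2451 lb/h and vapour = 438.99 lb/h.
The evaporator receives (1−α)·2890 of feed at 0.799 water and removes 0.710 of that water:
0.710×0.799×(1−α)×2890 = 438.99
(1−α) = 438.99/1639.5 = 0.2678;  α = 0.7322.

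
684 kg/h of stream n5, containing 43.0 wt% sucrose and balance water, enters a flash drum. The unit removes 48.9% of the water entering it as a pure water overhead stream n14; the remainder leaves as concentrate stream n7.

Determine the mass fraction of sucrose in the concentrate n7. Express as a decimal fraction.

0.5962

sucrose is not removed: 684×0.430 = 294.12 kg/h of sucrose enters n7.
water entering = 684×0.570 = 389.88 kg/h; overhead removed = 0.489×389.88 = 190.65 kg/h.
Concentrate = 684 − 190.65 = 493.35 kg/h.
Mass fraction = 294.12/493.35 = 0.5962.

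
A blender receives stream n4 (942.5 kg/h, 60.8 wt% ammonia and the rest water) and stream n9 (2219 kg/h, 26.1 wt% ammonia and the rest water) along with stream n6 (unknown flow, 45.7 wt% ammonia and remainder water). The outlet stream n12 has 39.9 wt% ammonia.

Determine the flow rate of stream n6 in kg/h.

Let n6 be the unknown flow. Total out = 3161.5 + n6.
ammonia balance: 1152.2 + 0.457·n6 = 0.399·(3161.5 + n6)
(0.457 − 0.399)·n6 = 0.399×3161.5 − 1152.2 = 109.24
n6 = 109.24 / 0.058 = 1883.4 kg/h

1883 kg/h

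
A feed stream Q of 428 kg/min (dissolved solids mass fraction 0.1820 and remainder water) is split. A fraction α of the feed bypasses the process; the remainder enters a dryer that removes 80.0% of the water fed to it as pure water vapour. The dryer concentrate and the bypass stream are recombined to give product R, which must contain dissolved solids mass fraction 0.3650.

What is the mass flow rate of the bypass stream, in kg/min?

100.1 kg/min

All 428×0.182 = 77.896 kg/min of dissolved solids reaches R, so R = 77.896/0.365 = 213.41 kg/min and vapour = 214.59 kg/min.
The evaporator receives (1−α)·428 of feed at 0.818 water and removes 0.800 of that water:
0.800×0.818×(1−α)×428 = 214.59
(1−α) = 214.59/280.08 = 0.7662;  α = 0.2338.
Bypass flow = 0.2338×428 = 100.09 kg/min.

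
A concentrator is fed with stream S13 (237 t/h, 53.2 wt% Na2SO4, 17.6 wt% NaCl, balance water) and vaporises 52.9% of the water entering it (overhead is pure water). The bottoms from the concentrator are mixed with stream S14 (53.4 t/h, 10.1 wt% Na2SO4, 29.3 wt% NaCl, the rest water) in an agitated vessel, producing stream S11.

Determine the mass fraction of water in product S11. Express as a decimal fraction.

Vapour removed = 0.529×0.292×237 = 36.609 t/h; concentrate = 200.39 t/h.
water reaching the mixer = 32.595 (from concentrate) + 53.4×0.606 = 64.955 t/h.
Product flow = 200.39 + 53.4 = 253.79 t/h; water fraction = 0.256.

0.256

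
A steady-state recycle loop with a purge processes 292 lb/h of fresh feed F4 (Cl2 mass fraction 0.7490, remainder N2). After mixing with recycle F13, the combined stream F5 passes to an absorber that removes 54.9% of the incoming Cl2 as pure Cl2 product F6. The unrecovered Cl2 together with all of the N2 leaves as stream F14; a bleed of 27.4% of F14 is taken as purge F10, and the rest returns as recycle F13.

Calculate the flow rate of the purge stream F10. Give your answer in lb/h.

113.5 lb/h

N2 enters only via F4 and leaves only via the purge: 292×0.251 = 0.274×(N2 in F14), and the absorber passes all N2, so N2 in F5 = N2 in F14 = 267.49 lb/h.
Cl2 in F5: m_A = 292×0.749 + (1−0.274)·(1−0.549)·m_A, so m_A = 218.71/0.6726 = 325.18 lb/h.
F14 = (1−0.549)×325.18 + 267.49 = 414.15 lb/h.
Purge F10 = 0.274×414.15 = 113.48 lb/h.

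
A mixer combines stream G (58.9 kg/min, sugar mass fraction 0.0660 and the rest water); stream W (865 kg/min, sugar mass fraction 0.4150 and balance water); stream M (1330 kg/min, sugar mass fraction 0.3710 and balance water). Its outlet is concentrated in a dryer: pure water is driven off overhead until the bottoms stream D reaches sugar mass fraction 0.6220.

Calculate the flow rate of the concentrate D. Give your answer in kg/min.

1377 kg/min

sugar entering = 58.9×0.066 + 865×0.415 + 1330×0.371 = 856.29 kg/min.
All sugar reports to D, so D = 856.29/0.622 = 1376.7 kg/min.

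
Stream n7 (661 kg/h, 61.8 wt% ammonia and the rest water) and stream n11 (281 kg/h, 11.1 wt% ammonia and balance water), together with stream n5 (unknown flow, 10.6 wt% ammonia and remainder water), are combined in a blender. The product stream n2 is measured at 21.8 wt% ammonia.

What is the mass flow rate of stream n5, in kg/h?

Let n5 be the unknown flow. Total out = 942 + n5.
ammonia balance: 439.69 + 0.106·n5 = 0.218·(942 + n5)
(0.106 − 0.218)·n5 = 0.218×942 − 439.69 = -234.33
n5 = -234.33 / -0.112 = 2092.3 kg/h

2092 kg/h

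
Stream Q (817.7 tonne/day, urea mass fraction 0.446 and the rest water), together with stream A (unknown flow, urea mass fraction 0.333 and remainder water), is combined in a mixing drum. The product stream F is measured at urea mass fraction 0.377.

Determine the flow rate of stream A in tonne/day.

Let A be the unknown flow. Total out = 817.7 + A.
urea balance: 364.69 + 0.333·A = 0.377·(817.7 + A)
(0.333 − 0.377)·A = 0.377×817.7 − 364.69 = -56.421
A = -56.421 / -0.044 = 1282.3 tonne/day

1282 tonne/day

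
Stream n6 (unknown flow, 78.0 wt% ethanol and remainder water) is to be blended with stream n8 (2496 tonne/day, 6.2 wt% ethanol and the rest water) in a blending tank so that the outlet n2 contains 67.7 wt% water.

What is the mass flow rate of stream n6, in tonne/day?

Let n6 be the unknown flow. Total out = 2496 + n6.
water balance: 2341.2 + 0.220·n6 = 0.677·(2496 + n6)
(0.220 − 0.677)·n6 = 0.677×2496 − 2341.2 = -651.46
n6 = -651.46 / -0.457 = 1425.5 tonne/day

1426 tonne/day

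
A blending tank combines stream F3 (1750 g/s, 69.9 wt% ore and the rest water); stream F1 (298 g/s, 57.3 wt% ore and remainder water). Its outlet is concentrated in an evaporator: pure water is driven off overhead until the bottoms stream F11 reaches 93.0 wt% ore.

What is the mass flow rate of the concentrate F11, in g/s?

1499 g/s

ore entering = 1750×0.699 + 298×0.573 = 1394 g/s.
All ore reports to F11, so F11 = 1394/0.930 = 1498.9 g/s.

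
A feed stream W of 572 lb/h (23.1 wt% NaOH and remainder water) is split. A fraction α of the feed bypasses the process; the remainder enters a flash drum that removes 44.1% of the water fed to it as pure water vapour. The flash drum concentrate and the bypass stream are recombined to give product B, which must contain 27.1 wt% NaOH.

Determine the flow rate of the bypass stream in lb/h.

All 572×0.231 = 132.13 lb/h of NaOH reaches B, so B = 132.13/0.271 = 487.57 lb/h and vapour = 84.428 lb/h.
The evaporator receives (1−α)·572 of feed at 0.769 water and removes 0.441 of that water:
0.441×0.769×(1−α)×572 = 84.428
(1−α) = 84.428/193.98 = 0.4352;  α = 0.5648.
Bypass flow = 0.5648×572 = 323.04 lb/h.

323 lb/h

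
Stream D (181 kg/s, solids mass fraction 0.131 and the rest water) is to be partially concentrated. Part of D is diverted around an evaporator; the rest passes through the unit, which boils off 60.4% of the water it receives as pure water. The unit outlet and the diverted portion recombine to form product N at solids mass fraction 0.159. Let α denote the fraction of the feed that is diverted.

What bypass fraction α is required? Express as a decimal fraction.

All 181×0.131 = 23.711 kg/s of solids reaches N, so N = 23.711/0.159 = 149.13 kg/s and vapour = 31.874 kg/s.
The evaporator receives (1−α)·181 of feed at 0.869 water and removes 0.604 of that water:
0.604×0.869×(1−α)×181 = 31.874
(1−α) = 31.874/95.003 = 0.3355;  α = 0.6645.

0.664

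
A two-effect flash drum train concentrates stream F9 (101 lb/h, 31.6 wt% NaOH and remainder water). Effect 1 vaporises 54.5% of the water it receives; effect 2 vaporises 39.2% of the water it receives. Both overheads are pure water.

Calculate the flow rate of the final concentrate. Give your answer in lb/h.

water in feed = 101×0.684 = 69.084 lb/h.
After stage 1: water left = (1−0.545)×69.084 = 31.433; stream total = 63.349 lb/h.
After stage 2: water left = (1−0.392)×31.433 = 19.111; final concentrate = 51.027 lb/h.

51.03 lb/h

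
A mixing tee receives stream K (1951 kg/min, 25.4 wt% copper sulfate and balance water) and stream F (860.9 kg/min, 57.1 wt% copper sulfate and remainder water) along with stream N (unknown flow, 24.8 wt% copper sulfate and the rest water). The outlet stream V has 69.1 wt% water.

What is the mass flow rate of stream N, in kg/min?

Let N be the unknown flow. Total out = 2811.9 + N.
water balance: 1824.8 + 0.752·N = 0.691·(2811.9 + N)
(0.752 − 0.691)·N = 0.691×2811.9 − 1824.8 = 118.25
N = 118.25 / 0.061 = 1938.5 kg/min

1939 kg/min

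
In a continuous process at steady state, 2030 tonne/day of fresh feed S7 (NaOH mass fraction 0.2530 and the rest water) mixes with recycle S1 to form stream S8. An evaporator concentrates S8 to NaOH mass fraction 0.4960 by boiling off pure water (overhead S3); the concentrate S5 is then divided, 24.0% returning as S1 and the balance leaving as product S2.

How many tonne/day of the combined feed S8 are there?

2357 tonne/day

Overall NaOH balance (none leaves overhead): NaOH in fresh feed = NaOH in product, i.e. 2030×0.253 = (1−0.240)·S5·0.496.
S5 = 513.59/(0.496×0.760) = 1362.5 tonne/day.
Recycle S1 = 0.240×1362.5 = 326.99 tonne/day.
Combined feed S8 = 2030 + 326.99 = 2357 tonne/day.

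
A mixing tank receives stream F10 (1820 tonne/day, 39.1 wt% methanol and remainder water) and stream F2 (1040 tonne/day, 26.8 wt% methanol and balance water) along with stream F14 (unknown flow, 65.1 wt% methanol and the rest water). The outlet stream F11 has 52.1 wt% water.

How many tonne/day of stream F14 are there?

2207 tonne/day

Let F14 be the unknown flow. Total out = 2860 + F14.
water balance: 1869.7 + 0.349·F14 = 0.521·(2860 + F14)
(0.349 − 0.521)·F14 = 0.521×2860 − 1869.7 = -379.6
F14 = -379.6 / -0.172 = 2207 tonne/day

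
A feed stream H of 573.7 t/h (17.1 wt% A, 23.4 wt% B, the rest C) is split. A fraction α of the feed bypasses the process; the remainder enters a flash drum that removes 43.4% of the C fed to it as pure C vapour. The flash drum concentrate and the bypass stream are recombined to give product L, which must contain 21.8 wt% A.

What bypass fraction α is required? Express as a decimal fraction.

0.165

All 573.7×0.171 = 98.103 t/h of A reaches L, so L = 98.103/0.218 = 450.01 t/h and vapour = 123.69 t/h.
The evaporator receives (1−α)·573.7 of feed at 0.595 C and removes 0.434 of that C:
0.434×0.595×(1−α)×573.7 = 123.69
(1−α) = 123.69/148.15 = 0.8349;  α = 0.1651.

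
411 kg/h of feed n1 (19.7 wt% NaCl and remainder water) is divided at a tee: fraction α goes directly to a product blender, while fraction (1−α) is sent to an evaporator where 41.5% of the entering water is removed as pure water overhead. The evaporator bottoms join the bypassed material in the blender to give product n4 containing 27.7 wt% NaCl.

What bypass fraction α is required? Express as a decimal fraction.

All 411×0.197 = 80.967 kg/h of NaCl reaches n4, so n4 = 80.967/0.277 = 292.3 kg/h and vapour = 118.7 kg/h.
The evaporator receives (1−α)·411 of feed at 0.803 water and removes 0.415 of that water:
0.415×0.803×(1−α)×411 = 118.7
(1−α) = 118.7/136.96 = 0.8667;  α = 0.1333.

0.133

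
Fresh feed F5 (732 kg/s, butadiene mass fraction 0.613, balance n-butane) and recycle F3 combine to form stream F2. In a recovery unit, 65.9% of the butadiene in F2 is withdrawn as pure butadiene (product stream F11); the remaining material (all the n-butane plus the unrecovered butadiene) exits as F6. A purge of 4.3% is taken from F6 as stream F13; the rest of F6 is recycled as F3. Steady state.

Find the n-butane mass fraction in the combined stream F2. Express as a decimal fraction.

n-butane enters only via F5 and leaves only via the purge: 732×0.387 = 0.043×(n-butane in F6), and the recovery unit passes all n-butane, so n-butane in F2 = n-butane in F6 = 6588 kg/s.
butadiene in F2: m_A = 732×0.613 + (1−0.043)·(1−0.659)·m_A, so m_A = 448.72/0.6737 = 666.08 kg/s.
F2 = 666.08 + 6588 = 7254.1 kg/s.
n-butane fraction in F2 = 6588/7254.1 = 0.908.

0.908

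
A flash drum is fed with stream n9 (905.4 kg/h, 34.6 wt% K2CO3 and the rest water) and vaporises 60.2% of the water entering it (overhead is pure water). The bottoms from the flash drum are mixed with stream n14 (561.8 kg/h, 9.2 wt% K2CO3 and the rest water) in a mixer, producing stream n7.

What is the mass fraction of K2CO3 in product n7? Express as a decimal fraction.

Vapour removed = 0.602×0.654×905.4 = 356.46 kg/h; concentrate = 548.94 kg/h.
K2CO3 reaching the mixer = 313.27 (from concentrate) + 561.8×0.092 = 364.95 kg/h.
Product flow = 548.94 + 561.8 = 1110.7 kg/h; K2CO3 fraction = 0.329.

0.329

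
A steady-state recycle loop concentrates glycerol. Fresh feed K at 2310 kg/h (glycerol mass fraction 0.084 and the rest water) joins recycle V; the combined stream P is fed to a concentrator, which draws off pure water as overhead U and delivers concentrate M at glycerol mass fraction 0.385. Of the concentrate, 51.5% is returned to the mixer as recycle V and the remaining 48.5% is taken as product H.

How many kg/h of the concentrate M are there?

1039 kg/h

Overall glycerol balance (none leaves overhead): glycerol in fresh feed = glycerol in product, i.e. 2310×0.084 = (1−0.515)·M·0.385.
M = 194.04/(0.385×0.485) = 1039.2 kg/h.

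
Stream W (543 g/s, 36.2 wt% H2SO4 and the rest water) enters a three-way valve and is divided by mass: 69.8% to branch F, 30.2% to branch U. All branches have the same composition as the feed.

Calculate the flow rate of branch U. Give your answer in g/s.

164 g/s

Branch U flow = 0.302×543 = 163.99 g/s.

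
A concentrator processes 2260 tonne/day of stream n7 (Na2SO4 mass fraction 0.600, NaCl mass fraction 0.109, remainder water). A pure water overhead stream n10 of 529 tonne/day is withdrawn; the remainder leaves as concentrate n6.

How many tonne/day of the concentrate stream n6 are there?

Concentrate = 2260 − 529 = 1731 tonne/day.

1731 tonne/day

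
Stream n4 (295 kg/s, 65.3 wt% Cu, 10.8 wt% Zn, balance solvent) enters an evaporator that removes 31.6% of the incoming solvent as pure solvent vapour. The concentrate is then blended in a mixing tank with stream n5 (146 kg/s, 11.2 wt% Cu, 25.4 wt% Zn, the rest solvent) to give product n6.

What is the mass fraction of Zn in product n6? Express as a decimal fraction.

Vapour removed = 0.316×0.239×295 = 22.28 kg/s; concentrate = 272.72 kg/s.
Zn reaching the mixer = 31.86 (from concentrate) + 146×0.254 = 68.944 kg/s.
Product flow = 272.72 + 146 = 418.72 kg/s; Zn fraction = 0.1647.

0.1647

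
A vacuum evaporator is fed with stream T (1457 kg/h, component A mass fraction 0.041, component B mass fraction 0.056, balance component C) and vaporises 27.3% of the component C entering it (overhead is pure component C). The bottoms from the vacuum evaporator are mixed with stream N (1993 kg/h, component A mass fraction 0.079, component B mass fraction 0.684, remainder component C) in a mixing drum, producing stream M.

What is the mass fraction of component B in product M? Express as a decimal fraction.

Vapour removed = 0.273×0.903×1457 = 359.18 kg/h; concentrate = 1097.8 kg/h.
component B reaching the mixer = 81.592 (from concentrate) + 1993×0.684 = 1444.8 kg/h.
Product flow = 1097.8 + 1993 = 3090.8 kg/h; component B fraction = 0.467.

0.467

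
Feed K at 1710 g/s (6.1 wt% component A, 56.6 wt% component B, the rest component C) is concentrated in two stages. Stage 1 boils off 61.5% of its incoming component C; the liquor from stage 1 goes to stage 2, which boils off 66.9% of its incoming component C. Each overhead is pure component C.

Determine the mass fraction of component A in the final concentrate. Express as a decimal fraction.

0.0904

component C in feed = 1710×0.373 = 637.83 g/s.
After stage 1: component C left = (1−0.615)×637.83 = 245.56; stream total = 1317.7 g/s.
After stage 2: component C left = (1−0.669)×245.56 = 81.282; final concentrate = 1153.5 g/s.
component A fraction = 104.31/1153.5 = 0.0904.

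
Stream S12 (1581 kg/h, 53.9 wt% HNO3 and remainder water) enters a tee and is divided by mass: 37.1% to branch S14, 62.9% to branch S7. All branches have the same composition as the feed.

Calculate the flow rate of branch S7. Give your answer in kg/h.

Branch S7 flow = 0.629×1581 = 994.45 kg/h.

994.4 kg/h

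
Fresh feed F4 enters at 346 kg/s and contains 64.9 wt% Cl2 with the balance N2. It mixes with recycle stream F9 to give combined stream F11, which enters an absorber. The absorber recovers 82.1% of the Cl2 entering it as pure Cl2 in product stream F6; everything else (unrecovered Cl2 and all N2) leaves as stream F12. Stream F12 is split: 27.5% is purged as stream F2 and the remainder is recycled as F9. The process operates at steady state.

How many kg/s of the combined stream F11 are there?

N2 enters only via F4 and leaves only via the purge: 346×0.351 = 0.275×(N2 in F12), and the absorber passes all N2, so N2 in F11 = N2 in F12 = 441.62 kg/s.
Cl2 in F11: m_A = 346×0.649 + (1−0.275)·(1−0.821)·m_A, so m_A = 224.55/0.8702 = 258.04 kg/s.
F11 = 258.04 + 441.62 = 699.66 kg/s.

699.7 kg/s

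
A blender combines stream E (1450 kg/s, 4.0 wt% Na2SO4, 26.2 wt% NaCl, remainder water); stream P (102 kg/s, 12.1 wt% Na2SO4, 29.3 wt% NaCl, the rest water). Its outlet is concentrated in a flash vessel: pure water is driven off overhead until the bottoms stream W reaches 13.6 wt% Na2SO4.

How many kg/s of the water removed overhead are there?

Na2SO4 entering = 1450×0.040 + 102×0.121 = 70.342 kg/s.
All Na2SO4 reports to W, so W = 70.342/0.136 = 517.22 kg/s.
Total feed = 1552 kg/s; overhead = 1552 − 517.22 = 1034.8 kg/s.

1035 kg/s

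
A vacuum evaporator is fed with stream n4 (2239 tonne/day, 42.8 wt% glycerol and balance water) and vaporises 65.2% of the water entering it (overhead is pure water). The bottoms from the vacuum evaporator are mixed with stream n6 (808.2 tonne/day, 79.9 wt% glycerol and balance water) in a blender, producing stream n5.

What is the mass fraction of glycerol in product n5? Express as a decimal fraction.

0.7251

Vapour removed = 0.652×0.572×2239 = 835.02 tonne/day; concentrate = 1404 tonne/day.
glycerol reaching the mixer = 958.29 (from concentrate) + 808.2×0.799 = 1604 tonne/day.
Product flow = 1404 + 808.2 = 2212.2 tonne/day; glycerol fraction = 0.7251.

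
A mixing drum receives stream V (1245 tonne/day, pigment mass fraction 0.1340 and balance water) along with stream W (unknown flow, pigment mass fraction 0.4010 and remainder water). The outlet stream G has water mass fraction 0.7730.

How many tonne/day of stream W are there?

665.4 tonne/day

Let W be the unknown flow. Total out = 1245 + W.
water balance: 1078.2 + 0.599·W = 0.773·(1245 + W)
(0.599 − 0.773)·W = 0.773×1245 − 1078.2 = -115.79
W = -115.79 / -0.174 = 665.43 tonne/day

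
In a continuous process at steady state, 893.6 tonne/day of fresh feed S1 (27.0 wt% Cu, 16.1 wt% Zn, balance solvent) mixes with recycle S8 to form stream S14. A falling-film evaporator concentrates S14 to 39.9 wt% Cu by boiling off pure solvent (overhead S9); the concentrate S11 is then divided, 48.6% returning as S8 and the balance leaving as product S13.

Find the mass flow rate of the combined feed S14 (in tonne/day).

1465 tonne/day

Overall Cu balance (none leaves overhead): Cu in fresh feed = Cu in product, i.e. 893.6×0.270 = (1−0.486)·S11·0.399.
S11 = 241.27/(0.399×0.514) = 1176.4 tonne/day.
Recycle S8 = 0.486×1176.4 = 571.75 tonne/day.
Combined feed S14 = 893.6 + 571.75 = 1465.4 tonne/day.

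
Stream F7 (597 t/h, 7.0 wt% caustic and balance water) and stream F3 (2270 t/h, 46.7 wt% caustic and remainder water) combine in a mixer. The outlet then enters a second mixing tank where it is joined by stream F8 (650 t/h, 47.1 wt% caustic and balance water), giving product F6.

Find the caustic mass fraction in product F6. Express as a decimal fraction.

Overall, product flow = 3517 t/h.
caustic in = 597×0.070 + 2270×0.467 + 650×0.471 = 1408 t/h.
caustic fraction in F6 = 0.4003.

0.4003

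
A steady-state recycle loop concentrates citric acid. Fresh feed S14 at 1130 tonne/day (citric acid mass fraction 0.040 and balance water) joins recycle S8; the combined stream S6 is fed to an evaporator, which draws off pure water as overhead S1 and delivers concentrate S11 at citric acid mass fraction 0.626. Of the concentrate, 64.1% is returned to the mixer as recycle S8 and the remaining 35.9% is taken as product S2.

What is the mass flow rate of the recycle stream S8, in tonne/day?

Overall citric acid balance (none leaves overhead): citric acid in fresh feed = citric acid in product, i.e. 1130×0.040 = (1−0.641)·S11·0.626.
S11 = 45.2/(0.626×0.359) = 201.13 tonne/day.
Recycle S8 = 0.641×201.13 = 128.92 tonne/day.

128.9 tonne/day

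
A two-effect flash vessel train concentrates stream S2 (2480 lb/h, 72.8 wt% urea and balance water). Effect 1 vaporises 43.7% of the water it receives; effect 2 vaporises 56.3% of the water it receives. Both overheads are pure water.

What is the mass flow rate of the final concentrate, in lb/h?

water in feed = 2480×0.272 = 674.56 lb/h.
After stage 1: water left = (1−0.437)×674.56 = 379.78; stream total = 2185.2 lb/h.
After stage 2: water left = (1−0.563)×379.78 = 165.96; final concentrate = 1971.4 lb/h.

1971 lb/h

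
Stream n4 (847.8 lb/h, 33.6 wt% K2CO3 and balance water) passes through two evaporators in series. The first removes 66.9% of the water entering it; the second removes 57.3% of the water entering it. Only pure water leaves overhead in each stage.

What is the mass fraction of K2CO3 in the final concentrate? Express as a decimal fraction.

0.7817

water in feed = 847.8×0.664 = 562.94 lb/h.
After stage 1: water left = (1−0.669)×562.94 = 186.33; stream total = 471.19 lb/h.
After stage 2: water left = (1−0.573)×186.33 = 79.564; final concentrate = 364.42 lb/h.
K2CO3 fraction = 284.86/364.42 = 0.7817.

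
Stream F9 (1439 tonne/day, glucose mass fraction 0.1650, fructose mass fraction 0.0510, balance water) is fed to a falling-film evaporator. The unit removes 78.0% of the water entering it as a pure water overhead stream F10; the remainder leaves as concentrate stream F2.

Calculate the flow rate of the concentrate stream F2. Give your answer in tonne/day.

water entering = 1439×0.784 = 1128.2 tonne/day; overhead removed = 0.780×1128.2 = 879.98 tonne/day.
Concentrate = 1439 − 879.98 = 559.02 tonne/day.

559 tonne/day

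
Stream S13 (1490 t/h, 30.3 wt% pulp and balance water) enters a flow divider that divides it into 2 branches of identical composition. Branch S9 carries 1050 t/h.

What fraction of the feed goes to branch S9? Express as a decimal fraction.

0.705

Fraction to S9 = 1050/1490 = 0.7047.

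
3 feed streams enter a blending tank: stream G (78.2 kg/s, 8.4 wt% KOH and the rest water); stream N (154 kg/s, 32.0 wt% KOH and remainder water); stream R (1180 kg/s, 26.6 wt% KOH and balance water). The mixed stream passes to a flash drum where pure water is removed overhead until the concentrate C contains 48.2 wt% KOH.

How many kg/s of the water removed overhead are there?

645.1 kg/s

KOH entering = 78.2×0.084 + 154×0.320 + 1180×0.266 = 369.73 kg/s.
All KOH reports to C, so C = 369.73/0.482 = 767.07 kg/s.
Total feed = 1412.2 kg/s; overhead = 1412.2 − 767.07 = 645.13 kg/s.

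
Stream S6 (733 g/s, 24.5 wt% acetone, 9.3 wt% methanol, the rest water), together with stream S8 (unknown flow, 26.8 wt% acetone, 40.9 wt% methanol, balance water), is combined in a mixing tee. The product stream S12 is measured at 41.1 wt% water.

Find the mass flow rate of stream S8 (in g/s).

2091 g/s

Let S8 be the unknown flow. Total out = 733 + S8.
water balance: 485.25 + 0.323·S8 = 0.411·(733 + S8)
(0.323 − 0.411)·S8 = 0.411×733 − 485.25 = -183.98
S8 = -183.98 / -0.088 = 2090.7 g/s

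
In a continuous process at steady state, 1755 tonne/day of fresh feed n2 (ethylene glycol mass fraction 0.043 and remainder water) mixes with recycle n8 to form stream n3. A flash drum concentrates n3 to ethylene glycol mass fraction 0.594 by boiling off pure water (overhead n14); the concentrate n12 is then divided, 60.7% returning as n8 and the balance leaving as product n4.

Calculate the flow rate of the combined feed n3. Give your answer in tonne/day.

1951 tonne/day

Overall ethylene glycol balance (none leaves overhead): ethylene glycol in fresh feed = ethylene glycol in product, i.e. 1755×0.043 = (1−0.607)·n12·0.594.
n12 = 75.465/(0.594×0.393) = 323.27 tonne/day.
Recycle n8 = 0.607×323.27 = 196.23 tonne/day.
Combined feed n3 = 1755 + 196.23 = 1951.2 tonne/day.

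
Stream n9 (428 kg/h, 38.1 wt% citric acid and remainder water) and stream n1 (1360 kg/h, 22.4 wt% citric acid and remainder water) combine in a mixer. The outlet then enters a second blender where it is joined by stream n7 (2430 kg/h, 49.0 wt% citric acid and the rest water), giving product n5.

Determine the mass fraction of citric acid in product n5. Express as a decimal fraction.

Overall, product flow = 4218 kg/h.
citric acid in = 428×0.381 + 1360×0.224 + 2430×0.490 = 1658.4 kg/h.
citric acid fraction in n5 = 0.393.

0.393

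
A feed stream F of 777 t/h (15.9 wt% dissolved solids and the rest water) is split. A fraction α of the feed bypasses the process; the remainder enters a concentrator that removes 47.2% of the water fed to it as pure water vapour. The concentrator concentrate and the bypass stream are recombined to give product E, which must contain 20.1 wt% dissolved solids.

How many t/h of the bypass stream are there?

368 t/h

All 777×0.159 = 123.54 t/h of dissolved solids reaches E, so E = 123.54/0.201 = 614.64 t/h and vapour = 162.36 t/h.
The evaporator receives (1−α)·777 of feed at 0.841 water and removes 0.472 of that water:
0.472×0.841×(1−α)×777 = 162.36
(1−α) = 162.36/308.43 = 0.5264;  α = 0.4736.
Bypass flow = 0.4736×777 = 367.99 t/h.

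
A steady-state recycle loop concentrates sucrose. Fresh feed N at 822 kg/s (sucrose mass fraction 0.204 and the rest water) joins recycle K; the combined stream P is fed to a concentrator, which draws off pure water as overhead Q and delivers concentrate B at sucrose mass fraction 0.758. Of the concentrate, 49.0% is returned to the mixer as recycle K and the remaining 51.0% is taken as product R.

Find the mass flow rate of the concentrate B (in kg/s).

Overall sucrose balance (none leaves overhead): sucrose in fresh feed = sucrose in product, i.e. 822×0.204 = (1−0.490)·B·0.758.
B = 167.69/(0.758×0.510) = 433.77 kg/s.

433.8 kg/s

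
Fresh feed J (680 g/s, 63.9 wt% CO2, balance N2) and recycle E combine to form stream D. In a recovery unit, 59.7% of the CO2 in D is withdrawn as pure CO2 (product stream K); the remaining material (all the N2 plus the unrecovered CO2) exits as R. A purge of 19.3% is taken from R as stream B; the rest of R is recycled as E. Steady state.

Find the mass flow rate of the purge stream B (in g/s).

295.6 g/s

N2 enters only via J and leaves only via the purge: 680×0.361 = 0.193×(N2 in R), and the recovery unit passes all N2, so N2 in D = N2 in R = 1271.9 g/s.
CO2 in D: m_A = 680×0.639 + (1−0.193)·(1−0.597)·m_A, so m_A = 434.52/0.6748 = 643.94 g/s.
R = (1−0.597)×643.94 + 1271.9 = 1531.4 g/s.
Purge B = 0.193×1531.4 = 295.57 g/s.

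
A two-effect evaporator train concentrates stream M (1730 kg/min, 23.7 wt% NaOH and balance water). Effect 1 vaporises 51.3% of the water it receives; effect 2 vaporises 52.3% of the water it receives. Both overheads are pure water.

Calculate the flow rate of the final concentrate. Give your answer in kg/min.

water in feed = 1730×0.763 = 1320 kg/min.
After stage 1: water left = (1−0.513)×1320 = 642.84; stream total = 1052.8 kg/min.
After stage 2: water left = (1−0.523)×642.84 = 306.63; final concentrate = 716.64 kg/min.

716.6 kg/min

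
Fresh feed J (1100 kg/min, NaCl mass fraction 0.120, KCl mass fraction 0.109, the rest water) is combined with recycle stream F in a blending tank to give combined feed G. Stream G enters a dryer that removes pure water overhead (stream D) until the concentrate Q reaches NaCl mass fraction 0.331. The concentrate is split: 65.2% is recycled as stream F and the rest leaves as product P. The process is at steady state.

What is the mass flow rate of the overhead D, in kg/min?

Overall NaCl balance (none leaves overhead): NaCl in fresh feed = NaCl in product, i.e. 1100×0.120 = (1−0.652)·Q·0.331.
Q = 132/(0.331×0.348) = 1146 kg/min.
Recycle F = 0.652×1146 = 747.16 kg/min.
Combined feed G = 1100 + 747.16 = 1847.2 kg/min.
Overhead D = G − Q = 1847.2 − 1146 = 701.21 kg/min.

701.2 kg/min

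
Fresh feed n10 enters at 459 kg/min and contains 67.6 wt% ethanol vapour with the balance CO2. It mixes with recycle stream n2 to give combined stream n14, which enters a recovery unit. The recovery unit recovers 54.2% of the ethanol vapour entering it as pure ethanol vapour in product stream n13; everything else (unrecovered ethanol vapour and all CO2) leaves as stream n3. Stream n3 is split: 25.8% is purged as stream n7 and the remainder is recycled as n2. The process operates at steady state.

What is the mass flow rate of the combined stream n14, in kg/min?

1046 kg/min

CO2 enters only via n10 and leaves only via the purge: 459×0.324 = 0.258×(CO2 in n3), and the recovery unit passes all CO2, so CO2 in n14 = CO2 in n3 = 576.42 kg/min.
ethanol vapour in n14: m_A = 459×0.676 + (1−0.258)·(1−0.542)·m_A, so m_A = 310.28/0.6602 = 470.01 kg/min.
n14 = 470.01 + 576.42 = 1046.4 kg/min.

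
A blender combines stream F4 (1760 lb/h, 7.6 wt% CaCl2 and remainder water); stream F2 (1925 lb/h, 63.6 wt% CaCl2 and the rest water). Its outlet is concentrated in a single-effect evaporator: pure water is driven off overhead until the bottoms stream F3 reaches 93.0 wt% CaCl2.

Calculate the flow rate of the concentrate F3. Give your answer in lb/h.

CaCl2 entering = 1760×0.076 + 1925×0.636 = 1358.1 lb/h.
All CaCl2 reports to F3, so F3 = 1358.1/0.930 = 1460.3 lb/h.

1460 lb/h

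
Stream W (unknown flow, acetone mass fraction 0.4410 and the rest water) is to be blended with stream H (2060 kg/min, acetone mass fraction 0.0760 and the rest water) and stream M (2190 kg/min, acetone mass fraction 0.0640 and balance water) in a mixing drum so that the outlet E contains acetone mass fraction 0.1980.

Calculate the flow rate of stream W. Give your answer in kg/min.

Let W be the unknown flow. Total out = 4250 + W.
acetone balance: 296.72 + 0.441·W = 0.198·(4250 + W)
(0.441 − 0.198)·W = 0.198×4250 − 296.72 = 544.78
W = 544.78 / 0.243 = 2241.9 kg/min

2242 kg/min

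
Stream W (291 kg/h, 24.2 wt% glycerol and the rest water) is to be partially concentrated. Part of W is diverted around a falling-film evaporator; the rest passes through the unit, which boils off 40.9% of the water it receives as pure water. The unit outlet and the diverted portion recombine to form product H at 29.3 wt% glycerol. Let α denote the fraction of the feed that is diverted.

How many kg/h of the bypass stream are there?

All 291×0.242 = 70.422 kg/h of glycerol reaches H, so H = 70.422/0.293 = 240.35 kg/h and vapour = 50.652 kg/h.
The evaporator receives (1−α)·291 of feed at 0.758 water and removes 0.409 of that water:
0.409×0.758×(1−α)×291 = 50.652
(1−α) = 50.652/90.216 = 0.5614;  α = 0.4386.
Bypass flow = 0.4386×291 = 127.62 kg/h.

127.6 kg/h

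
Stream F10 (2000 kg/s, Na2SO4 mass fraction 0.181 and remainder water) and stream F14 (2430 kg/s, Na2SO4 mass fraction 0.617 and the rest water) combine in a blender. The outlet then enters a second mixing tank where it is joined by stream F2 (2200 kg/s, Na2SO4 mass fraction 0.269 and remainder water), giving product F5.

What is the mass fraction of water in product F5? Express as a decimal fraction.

Overall, product flow = 6630 kg/s.
water in = 2000×0.819 + 2430×0.383 + 2200×0.731 = 4176.9 kg/s.
water fraction in F5 = 0.630.

0.630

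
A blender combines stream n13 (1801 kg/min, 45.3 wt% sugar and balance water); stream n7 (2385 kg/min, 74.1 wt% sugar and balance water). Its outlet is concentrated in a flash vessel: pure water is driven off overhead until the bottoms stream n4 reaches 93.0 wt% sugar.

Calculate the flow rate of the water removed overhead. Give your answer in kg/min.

1408 kg/min

sugar entering = 1801×0.453 + 2385×0.741 = 2583.1 kg/min.
All sugar reports to n4, so n4 = 2583.1/0.930 = 2777.6 kg/min.
Total feed = 4186 kg/min; overhead = 4186 − 2777.6 = 1408.4 kg/min.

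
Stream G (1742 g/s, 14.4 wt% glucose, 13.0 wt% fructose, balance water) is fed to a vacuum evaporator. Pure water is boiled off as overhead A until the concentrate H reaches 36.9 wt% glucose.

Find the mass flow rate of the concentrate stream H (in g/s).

glucose is conserved: 1742×0.144 = 250.85 g/s all reports to the concentrate.
Concentrate = 250.85/(target fraction) = 679.8 g/s.

679.8 g/s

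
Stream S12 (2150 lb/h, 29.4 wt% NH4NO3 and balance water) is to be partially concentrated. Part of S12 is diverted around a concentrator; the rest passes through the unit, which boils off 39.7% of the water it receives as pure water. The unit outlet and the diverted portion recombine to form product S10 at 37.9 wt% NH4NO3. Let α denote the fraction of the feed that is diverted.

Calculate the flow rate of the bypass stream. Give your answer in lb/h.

All 2150×0.294 = 632.1 lb/h of NH4NO3 reaches S10, so S10 = 632.1/0.379 = 1667.8 lb/h and vapour = 482.19 lb/h.
The evaporator receives (1−α)·2150 of feed at 0.706 water and removes 0.397 of that water:
0.397×0.706×(1−α)×2150 = 482.19
(1−α) = 482.19/602.61 = 0.8002;  α = 0.1998.
Bypass flow = 0.1998×2150 = 429.63 lb/h.

429.6 lb/h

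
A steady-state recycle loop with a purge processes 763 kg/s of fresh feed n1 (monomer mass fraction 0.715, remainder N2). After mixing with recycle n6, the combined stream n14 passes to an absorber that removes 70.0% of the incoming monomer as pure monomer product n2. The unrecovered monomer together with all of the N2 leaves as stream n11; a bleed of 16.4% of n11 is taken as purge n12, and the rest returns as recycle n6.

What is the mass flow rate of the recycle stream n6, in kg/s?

1291 kg/s

N2 enters only via n1 and leaves only via the purge: 763×0.285 = 0.164×(N2 in n11), and the absorber passes all N2, so N2 in n14 = N2 in n11 = 1325.9 kg/s.
monomer in n14: m_A = 763×0.715 + (1−0.164)·(1−0.700)·m_A, so m_A = 545.54/0.7492 = 728.17 kg/s.
n11 = (1−0.700)×728.17 + 1325.9 = 1544.4 kg/s.
Recycle n6 = (1−0.164)×1544.4 = 1291.1 kg/s.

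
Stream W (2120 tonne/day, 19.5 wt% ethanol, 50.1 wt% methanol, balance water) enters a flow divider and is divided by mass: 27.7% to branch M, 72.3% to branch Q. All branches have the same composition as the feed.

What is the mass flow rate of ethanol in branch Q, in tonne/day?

298.9 tonne/day

Branch Q total = 0.723×2120 = 1532.8 tonne/day.
ethanol in Q = 0.195×1532.8 = 298.89 tonne/day.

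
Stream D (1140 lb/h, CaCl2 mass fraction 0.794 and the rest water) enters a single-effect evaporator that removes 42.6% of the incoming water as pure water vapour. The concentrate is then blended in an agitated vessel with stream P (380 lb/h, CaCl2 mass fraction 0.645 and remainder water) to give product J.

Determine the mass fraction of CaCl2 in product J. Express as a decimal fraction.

Vapour removed = 0.426×0.206×1140 = 100.04 lb/h; concentrate = 1040 lb/h.
CaCl2 reaching the mixer = 905.16 (from concentrate) + 380×0.645 = 1150.3 lb/h.
Product flow = 1040 + 380 = 1420 lb/h; CaCl2 fraction = 0.810.

0.810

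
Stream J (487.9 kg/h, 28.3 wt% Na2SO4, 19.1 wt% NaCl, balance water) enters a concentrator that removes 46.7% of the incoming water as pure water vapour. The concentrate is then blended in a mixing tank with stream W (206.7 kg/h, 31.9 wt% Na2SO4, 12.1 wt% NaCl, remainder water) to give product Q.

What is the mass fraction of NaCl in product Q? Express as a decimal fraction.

Vapour removed = 0.467×0.526×487.9 = 119.85 kg/h; concentrate = 368.05 kg/h.
NaCl reaching the mixer = 93.189 (from concentrate) + 206.7×0.121 = 118.2 kg/h.
Product flow = 368.05 + 206.7 = 574.75 kg/h; NaCl fraction = 0.2057.

0.2057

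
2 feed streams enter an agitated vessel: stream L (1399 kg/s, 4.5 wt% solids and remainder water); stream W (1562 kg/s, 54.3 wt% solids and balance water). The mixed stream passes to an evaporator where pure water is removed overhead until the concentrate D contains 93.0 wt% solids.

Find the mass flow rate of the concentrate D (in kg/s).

solids entering = 1399×0.045 + 1562×0.543 = 911.12 kg/s.
All solids reports to D, so D = 911.12/0.930 = 979.7 kg/s.

979.7 kg/s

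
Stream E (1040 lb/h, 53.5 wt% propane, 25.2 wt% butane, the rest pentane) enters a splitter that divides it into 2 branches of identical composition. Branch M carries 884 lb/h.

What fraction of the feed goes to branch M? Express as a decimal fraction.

Fraction to M = 884/1040 = 0.8500.

0.850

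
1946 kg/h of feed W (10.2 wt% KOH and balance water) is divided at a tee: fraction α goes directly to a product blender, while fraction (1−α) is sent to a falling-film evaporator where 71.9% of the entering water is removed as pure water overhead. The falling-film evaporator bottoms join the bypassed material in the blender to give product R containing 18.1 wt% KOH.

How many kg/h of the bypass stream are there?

630.5 kg/h

All 1946×0.102 = 198.49 kg/h of KOH reaches R, so R = 198.49/0.181 = 1096.6 kg/h and vapour = 849.36 kg/h.
The evaporator receives (1−α)·1946 of feed at 0.898 water and removes 0.719 of that water:
0.719×0.898×(1−α)×1946 = 849.36
(1−α) = 849.36/1256.5 = 0.6760;  α = 0.3240.
Bypass flow = 0.3240×1946 = 630.51 kg/h.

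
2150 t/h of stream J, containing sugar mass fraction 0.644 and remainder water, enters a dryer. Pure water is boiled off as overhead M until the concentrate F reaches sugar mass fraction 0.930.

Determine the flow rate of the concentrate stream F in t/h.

sugar is conserved: 2150×0.644 = 1384.6 t/h all reports to the concentrate.
Concentrate = 1384.6/(target fraction) = 1488.8 t/h.

1489 t/h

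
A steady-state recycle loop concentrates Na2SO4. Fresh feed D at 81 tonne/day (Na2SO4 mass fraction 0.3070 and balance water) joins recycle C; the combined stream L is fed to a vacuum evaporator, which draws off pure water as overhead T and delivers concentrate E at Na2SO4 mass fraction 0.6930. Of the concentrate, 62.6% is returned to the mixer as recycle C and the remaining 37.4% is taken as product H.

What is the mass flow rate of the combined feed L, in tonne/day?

Overall Na2SO4 balance (none leaves overhead): Na2SO4 in fresh feed = Na2SO4 in product, i.e. 81×0.307 = (1−0.626)·E·0.693.
E = 24.867/(0.693×0.374) = 95.944 tonne/day.
Recycle C = 0.626×95.944 = 60.061 tonne/day.
Combined feed L = 81 + 60.061 = 141.06 tonne/day.

141.1 tonne/day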